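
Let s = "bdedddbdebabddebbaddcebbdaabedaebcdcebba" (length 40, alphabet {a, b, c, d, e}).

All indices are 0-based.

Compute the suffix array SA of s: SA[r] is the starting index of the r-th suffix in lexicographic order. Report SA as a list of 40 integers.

[39, 25, 10, 26, 17, 30, 38, 9, 16, 37, 15, 22, 32, 23, 11, 6, 0, 27, 33, 35, 20, 24, 29, 5, 34, 19, 4, 18, 3, 12, 7, 13, 1, 8, 36, 14, 21, 31, 28, 2]

rank | idx | suffix
   0 |  39 | a
   1 |  25 | aabedaebcdcebba
   2 |  10 | abddebbaddcebbdaabedaebcdcebba
   3 |  26 | abedaebcdcebba
   4 |  17 | addcebbdaabedaebcdcebba
   5 |  30 | aebcdcebba
   6 |  38 | ba
   7 |   9 | babddebbaddcebbdaabedaebcdcebba
   8 |  16 | baddcebbdaabedaebcdcebba
   9 |  37 | bba
  10 |  15 | bbaddcebbdaabedaebcdcebba
  11 |  22 | bbdaabedaebcdcebba
  12 |  32 | bcdcebba
  13 |  23 | bdaabedaebcdcebba
  14 |  11 | bddebbaddcebbdaabedaebcdcebba
  15 |   6 | bdebabddebbaddcebbdaabedaebcdcebba
  16 |   0 | bdedddbdebabddebbaddcebbdaabedaebcdcebba
  17 |  27 | bedaebcdcebba
  18 |  33 | cdcebba
  19 |  35 | cebba
  20 |  20 | cebbdaabedaebcdcebba
  21 |  24 | daabedaebcdcebba
  22 |  29 | daebcdcebba
  23 |   5 | dbdebabddebbaddcebbdaabedaebcdcebba
  24 |  34 | dcebba
  25 |  19 | dcebbdaabedaebcdcebba
  26 |   4 | ddbdebabddebbaddcebbdaabedaebcdcebba
  27 |  18 | ddcebbdaabedaebcdcebba
  28 |   3 | dddbdebabddebbaddcebbdaabedaebcdcebba
  29 |  12 | ddebbaddcebbdaabedaebcdcebba
  30 |   7 | debabddebbaddcebbdaabedaebcdcebba
  31 |  13 | debbaddcebbdaabedaebcdcebba
  32 |   1 | dedddbdebabddebbaddcebbdaabedaebcdcebba
  33 |   8 | ebabddebbaddcebbdaabedaebcdcebba
  34 |  36 | ebba
  35 |  14 | ebbaddcebbdaabedaebcdcebba
  36 |  21 | ebbdaabedaebcdcebba
  37 |  31 | ebcdcebba
  38 |  28 | edaebcdcebba
  39 |   2 | edddbdebabddebbaddcebbdaabedaebcdcebba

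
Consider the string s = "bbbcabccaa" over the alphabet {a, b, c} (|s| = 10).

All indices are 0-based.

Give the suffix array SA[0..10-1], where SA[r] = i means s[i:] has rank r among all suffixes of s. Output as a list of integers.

sorted suffixes:
  #0 SA[0]=9  'a'
  #1 SA[1]=8  'aa'
  #2 SA[2]=4  'abccaa'
  #3 SA[3]=0  'bbbcabccaa'
  #4 SA[4]=1  'bbcabccaa'
  #5 SA[5]=2  'bcabccaa'
  #6 SA[6]=5  'bccaa'
  #7 SA[7]=7  'caa'
  #8 SA[8]=3  'cabccaa'
  #9 SA[9]=6  'ccaa'

[9, 8, 4, 0, 1, 2, 5, 7, 3, 6]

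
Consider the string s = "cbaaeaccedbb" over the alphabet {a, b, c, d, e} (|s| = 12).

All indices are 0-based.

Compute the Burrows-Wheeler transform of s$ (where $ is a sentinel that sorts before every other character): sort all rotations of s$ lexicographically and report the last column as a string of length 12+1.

rank  rotation       last
    0  $cbaaeaccedbb  b
    1  aaeaccedbb$cb  b
    2  accedbb$cbaae  e
    3  aeaccedbb$cba  a
    4  b$cbaaeaccedb  b
    5  baaeaccedbb$c  c
    6  bb$cbaaeacced  d
    7  cbaaeaccedbb$  $
    8  ccedbb$cbaaea  a
    9  cedbb$cbaaeac  c
   10  dbb$cbaaeacce  e
   11  eaccedbb$cbaa  a
   12  edbb$cbaaeacc  c

bbeabcd$aceac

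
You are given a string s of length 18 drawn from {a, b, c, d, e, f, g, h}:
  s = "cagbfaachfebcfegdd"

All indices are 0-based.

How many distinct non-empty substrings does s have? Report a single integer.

rank | idx | suffix
   0 |   5 | aachfebcfegdd
   1 |   6 | achfebcfegdd
   2 |   1 | agbfaachfebcfegdd
   3 |  11 | bcfegdd
   4 |   3 | bfaachfebcfegdd
   5 |   0 | cagbfaachfebcfegdd
   6 |  12 | cfegdd
   7 |   7 | chfebcfegdd
   8 |  17 | d
   9 |  16 | dd
  10 |  10 | ebcfegdd
  11 |  14 | egdd
  12 |   4 | faachfebcfegdd
  13 |   9 | febcfegdd
  14 |  13 | fegdd
  15 |   2 | gbfaachfebcfegdd
  16 |  15 | gdd
  17 |   8 | hfebcfegdd

SA = [5, 6, 1, 11, 3, 0, 12, 7, 17, 16, 10, 14, 4, 9, 13, 2, 15, 8]
[i] adj suffixes → lcp
  [1] 5/6 → 1 ('a')
  [2] 6/1 → 1 ('a')
  [3] 1/11 → 0 ('')
  [4] 11/3 → 1 ('b')
  [5] 3/0 → 0 ('')
  [6] 0/12 → 1 ('c')
  [7] 12/7 → 1 ('c')
  [8] 7/17 → 0 ('')
  [9] 17/16 → 1 ('d')
  [10] 16/10 → 0 ('')
  [11] 10/14 → 1 ('e')
  [12] 14/4 → 0 ('')
  [13] 4/9 → 1 ('f')
  [14] 9/13 → 2 ('fe')
  [15] 13/2 → 0 ('')
  [16] 2/15 → 1 ('g')
  [17] 15/8 → 0 ('')

n(n+1)/2 = 18·19/2 = 171
Σ LCP = 0 + 1 + 1 + 0 + 1 + 0 + 1 + 1 + 0 + 1 + 0 + 1 + 0 + 1 + 2 + 0 + 1 + 0 = 11
distinct = 171 − 11 = 160

160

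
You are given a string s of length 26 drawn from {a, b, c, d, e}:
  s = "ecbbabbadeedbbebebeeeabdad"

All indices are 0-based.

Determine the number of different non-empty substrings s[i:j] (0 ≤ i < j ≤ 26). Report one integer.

rank→(start, suffix):
  0 → (4, 'abbadeedbbebebeeeabdad')
  1 → (21, 'abdad')
  2 → (24, 'ad')
  3 → (7, 'adeedbbebebeeeabdad')
  4 → (3, 'babbadeedbbebebeeeabdad')
  5 → (6, 'badeedbbebebeeeabdad')
  6 → (2, 'bbabbadeedbbebebeeeabdad')
  7 → (5, 'bbadeedbbebebeeeabdad')
  8 → (12, 'bbebebeeeabdad')
  9 → (22, 'bdad')
  10 → (13, 'bebebeeeabdad')
  11 → (15, 'bebeeeabdad')
  12 → (17, 'beeeabdad')
  13 → (1, 'cbbabbadeedbbebebeeeabdad')
  14 → (25, 'd')
  15 → (23, 'dad')
  16 → (11, 'dbbebebeeeabdad')
  17 → (8, 'deedbbebebeeeabdad')
  18 → (20, 'eabdad')
  19 → (14, 'ebebeeeabdad')
  20 → (16, 'ebeeeabdad')
  21 → (0, 'ecbbabbadeedbbebebeeeabdad')
  22 → (10, 'edbbebebeeeabdad')
  23 → (19, 'eeabdad')
  24 → (9, 'eedbbebebeeeabdad')
  25 → (18, 'eeeabdad')

SA = [4, 21, 24, 7, 3, 6, 2, 5, 12, 22, 13, 15, 17, 1, 25, 23, 11, 8, 20, 14, 16, 0, 10, 19, 9, 18]
rank  pair      lcp
   1  s[4:],s[21:]  2  'ab'
   2  s[21:],s[24:]  1  'a'
   3  s[24:],s[7:]  2  'ad'
   4  s[7:],s[3:]  0  ''
   5  s[3:],s[6:]  2  'ba'
   6  s[6:],s[2:]  1  'b'
   7  s[2:],s[5:]  3  'bba'
   8  s[5:],s[12:]  2  'bb'
   9  s[12:],s[22:]  1  'b'
  10  s[22:],s[13:]  1  'b'
  11  s[13:],s[15:]  4  'bebe'
  12  s[15:],s[17:]  2  'be'
  13  s[17:],s[1:]  0  ''
  14  s[1:],s[25:]  0  ''
  15  s[25:],s[23:]  1  'd'
  16  s[23:],s[11:]  1  'd'
  17  s[11:],s[8:]  1  'd'
  18  s[8:],s[20:]  0  ''
  19  s[20:],s[14:]  1  'e'
  20  s[14:],s[16:]  3  'ebe'
  21  s[16:],s[0:]  1  'e'
  22  s[0:],s[10:]  1  'e'
  23  s[10:],s[19:]  1  'e'
  24  s[19:],s[9:]  2  'ee'
  25  s[9:],s[18:]  2  'ee'

n(n+1)/2 = 26·27/2 = 351
Σ LCP = 0 + 2 + 1 + 2 + 0 + 2 + 1 + 3 + 2 + 1 + 1 + 4 + 2 + 0 + 0 + 1 + 1 + 1 + 0 + 1 + 3 + 1 + 1 + 1 + 2 + 2 = 35
distinct = 351 − 35 = 316

316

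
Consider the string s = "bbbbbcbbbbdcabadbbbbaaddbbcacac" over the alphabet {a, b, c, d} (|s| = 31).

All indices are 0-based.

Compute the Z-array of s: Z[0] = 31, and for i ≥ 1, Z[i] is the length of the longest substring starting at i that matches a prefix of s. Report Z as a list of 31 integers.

Z[0]=31
i=1: i≥r, start 0; Z[1]=4 scan→box=[1,5)
i=2: min(r-i=3, Z[1]=4)=3; Z[2]=3
i=3: min(r-i=2, Z[2]=3)=2; Z[3]=2
i=4: min(r-i=1, Z[3]=2)=1; Z[4]=1
i=5: i≥r, start 0; Z[5]=0
i=6: i≥r, start 0; Z[6]=4 scan→box=[6,10)
i=7: min(r-i=3, Z[1]=4)=3; Z[7]=3
i=8: min(r-i=2, Z[2]=3)=2; Z[8]=2
i=9: min(r-i=1, Z[3]=2)=1; Z[9]=1
i=10: i≥r, start 0; Z[10]=0
i=11: i≥r, start 0; Z[11]=0
i=12: i≥r, start 0; Z[12]=0
i=13: i≥r, start 0; Z[13]=1 scan→box=[13,14)
i=14: i≥r, start 0; Z[14]=0
i=15: i≥r, start 0; Z[15]=0
i=16: i≥r, start 0; Z[16]=4 scan→box=[16,20)
i=17: min(r-i=3, Z[1]=4)=3; Z[17]=3
i=18: min(r-i=2, Z[2]=3)=2; Z[18]=2
i=19: min(r-i=1, Z[3]=2)=1; Z[19]=1
i=20: i≥r, start 0; Z[20]=0
i=21: i≥r, start 0; Z[21]=0
i=22: i≥r, start 0; Z[22]=0
i=23: i≥r, start 0; Z[23]=0
i=24: i≥r, start 0; Z[24]=2 scan→box=[24,26)
i=25: min(r-i=1, Z[1]=4)=1; Z[25]=1
i=26: i≥r, start 0; Z[26]=0
i=27: i≥r, start 0; Z[27]=0
i=28: i≥r, start 0; Z[28]=0
i=29: i≥r, start 0; Z[29]=0
i=30: i≥r, start 0; Z[30]=0

[31, 4, 3, 2, 1, 0, 4, 3, 2, 1, 0, 0, 0, 1, 0, 0, 4, 3, 2, 1, 0, 0, 0, 0, 2, 1, 0, 0, 0, 0, 0]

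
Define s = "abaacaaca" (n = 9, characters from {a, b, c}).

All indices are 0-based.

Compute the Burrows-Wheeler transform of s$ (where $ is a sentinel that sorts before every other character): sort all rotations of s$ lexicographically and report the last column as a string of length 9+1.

rank  rotation    last
    0  $abaacaaca  a
    1  a$abaacaac  c
    2  aaca$abaac  c
    3  aacaaca$ab  b
    4  abaacaaca$  $
    5  aca$abaaca  a
    6  acaaca$aba  a
    7  baacaaca$a  a
    8  ca$abaacaa  a
    9  caaca$abaa  a

accb$aaaaa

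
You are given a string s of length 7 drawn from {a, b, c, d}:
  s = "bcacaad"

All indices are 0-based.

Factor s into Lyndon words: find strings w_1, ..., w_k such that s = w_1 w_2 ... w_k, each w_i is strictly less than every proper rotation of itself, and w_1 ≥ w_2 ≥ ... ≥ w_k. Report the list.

["bc", "ac", "aad"]

emit factor 1: 'bc' (i=0, period=2)
emit factor 2: 'ac' (i=2, period=2)
emit factor 3: 'aad' (i=4, period=3)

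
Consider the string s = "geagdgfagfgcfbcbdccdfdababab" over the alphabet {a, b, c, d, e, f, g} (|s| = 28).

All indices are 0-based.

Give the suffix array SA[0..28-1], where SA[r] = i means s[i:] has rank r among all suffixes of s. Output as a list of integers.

[26, 24, 22, 2, 7, 27, 25, 23, 13, 15, 14, 17, 18, 11, 21, 16, 19, 4, 1, 6, 12, 20, 9, 10, 3, 0, 5, 8]

rank | idx | suffix
   0 |  26 | ab
   1 |  24 | abab
   2 |  22 | ababab
   3 |   2 | agdgfagfgcfbcbdccdfdababab
   4 |   7 | agfgcfbcbdccdfdababab
   5 |  27 | b
   6 |  25 | bab
   7 |  23 | babab
   8 |  13 | bcbdccdfdababab
   9 |  15 | bdccdfdababab
  10 |  14 | cbdccdfdababab
  11 |  17 | ccdfdababab
  12 |  18 | cdfdababab
  13 |  11 | cfbcbdccdfdababab
  14 |  21 | dababab
  15 |  16 | dccdfdababab
  16 |  19 | dfdababab
  17 |   4 | dgfagfgcfbcbdccdfdababab
  18 |   1 | eagdgfagfgcfbcbdccdfdababab
  19 |   6 | fagfgcfbcbdccdfdababab
  20 |  12 | fbcbdccdfdababab
  21 |  20 | fdababab
  22 |   9 | fgcfbcbdccdfdababab
  23 |  10 | gcfbcbdccdfdababab
  24 |   3 | gdgfagfgcfbcbdccdfdababab
  25 |   0 | geagdgfagfgcfbcbdccdfdababab
  26 |   5 | gfagfgcfbcbdccdfdababab
  27 |   8 | gfgcfbcbdccdfdababab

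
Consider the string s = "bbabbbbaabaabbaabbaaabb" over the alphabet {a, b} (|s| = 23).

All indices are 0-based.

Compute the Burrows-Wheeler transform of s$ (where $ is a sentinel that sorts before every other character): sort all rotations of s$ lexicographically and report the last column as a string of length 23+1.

rank  rotation                  last
    0  $bbabbbbaabaabbaabbaaabb  b
    1  aaabb$bbabbbbaabaabbaabb  b
    2  aabaabbaabbaaabb$bbabbbb  b
    3  aabb$bbabbbbaabaabbaabba  a
    4  aabbaaabb$bbabbbbaabaabb  b
    5  aabbaabbaaabb$bbabbbbaab  b
    6  abaabbaabbaaabb$bbabbbba  a
    7  abb$bbabbbbaabaabbaabbaa  a
    8  abbaaabb$bbabbbbaabaabba  a
    9  abbaabbaaabb$bbabbbbaaba  a
   10  abbbbaabaabbaabbaaabb$bb  b
   11  b$bbabbbbaabaabbaabbaaab  b
   12  baaabb$bbabbbbaabaabbaab  b
   13  baabaabbaabbaaabb$bbabbb  b
   14  baabbaaabb$bbabbbbaabaab  b
   15  baabbaabbaaabb$bbabbbbaa  a
   16  babbbbaabaabbaabbaaabb$b  b
   17  bb$bbabbbbaabaabbaabbaaa  a
   18  bbaaabb$bbabbbbaabaabbaa  a
   19  bbaabaabbaabbaaabb$bbabb  b
   20  bbaabbaaabb$bbabbbbaabaa  a
   21  bbabbbbaabaabbaabbaaabb$  $
   22  bbbaabaabbaabbaaabb$bbab  b
   23  bbbbaabaabbaabbaaabb$bba  a

bbbabbaaaabbbbbabaaba$ba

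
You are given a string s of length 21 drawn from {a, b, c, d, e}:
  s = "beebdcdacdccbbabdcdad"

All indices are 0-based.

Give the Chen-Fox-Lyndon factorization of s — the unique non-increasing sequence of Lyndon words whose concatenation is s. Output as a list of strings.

emit factor 1: 'bee' (i=0, period=3)
emit factor 2: 'bdcd' (i=3, period=4)
emit factor 3: 'acdccbb' (i=7, period=7)
emit factor 4: 'abdcdad' (i=14, period=7)

["bee", "bdcd", "acdccbb", "abdcdad"]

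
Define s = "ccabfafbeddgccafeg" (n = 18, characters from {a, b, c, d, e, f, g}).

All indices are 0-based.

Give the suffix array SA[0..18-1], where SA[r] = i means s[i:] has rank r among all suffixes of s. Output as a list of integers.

sorted suffixes:
  #0 SA[0]=2  'abfafbeddgccafeg'
  #1 SA[1]=5  'afbeddgccafeg'
  #2 SA[2]=14  'afeg'
  #3 SA[3]=7  'beddgccafeg'
  #4 SA[4]=3  'bfafbeddgccafeg'
  #5 SA[5]=1  'cabfafbeddgccafeg'
  #6 SA[6]=13  'cafeg'
  #7 SA[7]=0  'ccabfafbeddgccafeg'
  #8 SA[8]=12  'ccafeg'
  #9 SA[9]=9  'ddgccafeg'
  #10 SA[10]=10  'dgccafeg'
  #11 SA[11]=8  'eddgccafeg'
  #12 SA[12]=16  'eg'
  #13 SA[13]=4  'fafbeddgccafeg'
  #14 SA[14]=6  'fbeddgccafeg'
  #15 SA[15]=15  'feg'
  #16 SA[16]=17  'g'
  #17 SA[17]=11  'gccafeg'

[2, 5, 14, 7, 3, 1, 13, 0, 12, 9, 10, 8, 16, 4, 6, 15, 17, 11]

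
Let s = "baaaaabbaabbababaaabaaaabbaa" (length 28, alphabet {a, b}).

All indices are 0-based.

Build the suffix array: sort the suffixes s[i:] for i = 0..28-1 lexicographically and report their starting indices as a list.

rank | idx | suffix
   0 |  27 | a
   1 |  26 | aa
   2 |   1 | aaaaabbaabbababaaabaaaabbaa
   3 |  20 | aaaabbaa
   4 |   2 | aaaabbaabbababaaabaaaabbaa
   5 |  16 | aaabaaaabbaa
   6 |  21 | aaabbaa
   7 |   3 | aaabbaabbababaaabaaaabbaa
   8 |  17 | aabaaaabbaa
   9 |  22 | aabbaa
  10 |   4 | aabbaabbababaaabaaaabbaa
  11 |   8 | aabbababaaabaaaabbaa
  12 |  18 | abaaaabbaa
  13 |  14 | abaaabaaaabbaa
  14 |  12 | ababaaabaaaabbaa
  15 |  23 | abbaa
  16 |   5 | abbaabbababaaabaaaabbaa
  17 |   9 | abbababaaabaaaabbaa
  18 |  25 | baa
  19 |   0 | baaaaabbaabbababaaabaaaabbaa
  20 |  19 | baaaabbaa
  21 |  15 | baaabaaaabbaa
  22 |   7 | baabbababaaabaaaabbaa
  23 |  13 | babaaabaaaabbaa
  24 |  11 | bababaaabaaaabbaa
  25 |  24 | bbaa
  26 |   6 | bbaabbababaaabaaaabbaa
  27 |  10 | bbababaaabaaaabbaa

[27, 26, 1, 20, 2, 16, 21, 3, 17, 22, 4, 8, 18, 14, 12, 23, 5, 9, 25, 0, 19, 15, 7, 13, 11, 24, 6, 10]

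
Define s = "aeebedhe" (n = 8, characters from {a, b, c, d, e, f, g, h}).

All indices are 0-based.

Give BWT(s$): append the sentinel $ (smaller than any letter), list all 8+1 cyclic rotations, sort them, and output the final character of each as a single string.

e$eehebad

rank  rotation   last
    0  $aeebedhe  e
    1  aeebedhe$  $
    2  bedhe$aee  e
    3  dhe$aeebe  e
    4  e$aeebedh  h
    5  ebedhe$ae  e
    6  edhe$aeeb  b
    7  eebedhe$a  a
    8  he$aeebed  d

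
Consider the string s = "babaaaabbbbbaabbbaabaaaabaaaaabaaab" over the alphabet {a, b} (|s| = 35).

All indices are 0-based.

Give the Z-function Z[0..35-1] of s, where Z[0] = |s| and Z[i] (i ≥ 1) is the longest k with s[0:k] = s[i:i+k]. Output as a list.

Z[0]=35
i=1: i≥r, start 0; Z[1]=0
i=2: i≥r, start 0; Z[2]=2 grow→box=[2,4)
i=3: min(r-i=1, Z[1]=0)=0; Z[3]=0
i=4: i≥r, start 0; Z[4]=0
i=5: i≥r, start 0; Z[5]=0
i=6: i≥r, start 0; Z[6]=0
i=7: i≥r, start 0; Z[7]=1 grow→box=[7,8)
i=8: i≥r, start 0; Z[8]=1 grow→box=[8,9)
i=9: i≥r, start 0; Z[9]=1 grow→box=[9,10)
i=10: i≥r, start 0; Z[10]=1 grow→box=[10,11)
i=11: i≥r, start 0; Z[11]=2 grow→box=[11,13)
i=12: min(r-i=1, Z[1]=0)=0; Z[12]=0
i=13: i≥r, start 0; Z[13]=0
i=14: i≥r, start 0; Z[14]=1 grow→box=[14,15)
i=15: i≥r, start 0; Z[15]=1 grow→box=[15,16)
i=16: i≥r, start 0; Z[16]=2 grow→box=[16,18)
i=17: min(r-i=1, Z[1]=0)=0; Z[17]=0
i=18: i≥r, start 0; Z[18]=0
i=19: i≥r, start 0; Z[19]=2 grow→box=[19,21)
i=20: min(r-i=1, Z[1]=0)=0; Z[20]=0
i=21: i≥r, start 0; Z[21]=0
i=22: i≥r, start 0; Z[22]=0
i=23: i≥r, start 0; Z[23]=0
i=24: i≥r, start 0; Z[24]=2 grow→box=[24,26)
i=25: min(r-i=1, Z[1]=0)=0; Z[25]=0
i=26: i≥r, start 0; Z[26]=0
i=27: i≥r, start 0; Z[27]=0
i=28: i≥r, start 0; Z[28]=0
i=29: i≥r, start 0; Z[29]=0
i=30: i≥r, start 0; Z[30]=2 grow→box=[30,32)
i=31: min(r-i=1, Z[1]=0)=0; Z[31]=0
i=32: i≥r, start 0; Z[32]=0
i=33: i≥r, start 0; Z[33]=0
i=34: i≥r, start 0; Z[34]=1 grow→box=[34,35)

[35, 0, 2, 0, 0, 0, 0, 1, 1, 1, 1, 2, 0, 0, 1, 1, 2, 0, 0, 2, 0, 0, 0, 0, 2, 0, 0, 0, 0, 0, 2, 0, 0, 0, 1]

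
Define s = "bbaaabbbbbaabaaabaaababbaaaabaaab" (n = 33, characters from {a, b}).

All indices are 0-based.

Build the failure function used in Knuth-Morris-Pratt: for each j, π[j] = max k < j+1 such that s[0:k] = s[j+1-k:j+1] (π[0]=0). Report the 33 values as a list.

π[0] = 0
j=1 s[j]='b': π[1]=1 (border 'b')
j=2 s[j]='a': k: 1→0; π[2]=0 (border '')
j=3 s[j]='a': π[3]=0 (border '')
j=4 s[j]='a': π[4]=0 (border '')
j=5 s[j]='b': π[5]=1 (border 'b')
j=6 s[j]='b': π[6]=2 (border 'bb')
j=7 s[j]='b': k: 2→1; π[7]=2 (border 'bb')
j=8 s[j]='b': k: 2→1; π[8]=2 (border 'bb')
j=9 s[j]='b': k: 2→1; π[9]=2 (border 'bb')
j=10 s[j]='a': π[10]=3 (border 'bba')
j=11 s[j]='a': π[11]=4 (border 'bbaa')
j=12 s[j]='b': k: 4→0; π[12]=1 (border 'b')
j=13 s[j]='a': k: 1→0; π[13]=0 (border '')
j=14 s[j]='a': π[14]=0 (border '')
j=15 s[j]='a': π[15]=0 (border '')
j=16 s[j]='b': π[16]=1 (border 'b')
j=17 s[j]='a': k: 1→0; π[17]=0 (border '')
j=18 s[j]='a': π[18]=0 (border '')
j=19 s[j]='a': π[19]=0 (border '')
j=20 s[j]='b': π[20]=1 (border 'b')
j=21 s[j]='a': k: 1→0; π[21]=0 (border '')
j=22 s[j]='b': π[22]=1 (border 'b')
j=23 s[j]='b': π[23]=2 (border 'bb')
j=24 s[j]='a': π[24]=3 (border 'bba')
j=25 s[j]='a': π[25]=4 (border 'bbaa')
j=26 s[j]='a': π[26]=5 (border 'bbaaa')
j=27 s[j]='a': k: 5→0; π[27]=0 (border '')
j=28 s[j]='b': π[28]=1 (border 'b')
j=29 s[j]='a': k: 1→0; π[29]=0 (border '')
j=30 s[j]='a': π[30]=0 (border '')
j=31 s[j]='a': π[31]=0 (border '')
j=32 s[j]='b': π[32]=1 (border 'b')

[0, 1, 0, 0, 0, 1, 2, 2, 2, 2, 3, 4, 1, 0, 0, 0, 1, 0, 0, 0, 1, 0, 1, 2, 3, 4, 5, 0, 1, 0, 0, 0, 1]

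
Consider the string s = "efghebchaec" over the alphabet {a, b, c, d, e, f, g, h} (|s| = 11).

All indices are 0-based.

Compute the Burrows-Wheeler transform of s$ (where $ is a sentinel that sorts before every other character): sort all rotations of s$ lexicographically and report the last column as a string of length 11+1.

rank  rotation      last
    0  $efghebchaec  c
    1  aec$efghebch  h
    2  bchaec$efghe  e
    3  c$efghebchae  e
    4  chaec$efgheb  b
    5  ebchaec$efgh  h
    6  ec$efghebcha  a
    7  efghebchaec$  $
    8  fghebchaec$e  e
    9  ghebchaec$ef  f
   10  haec$efghebc  c
   11  hebchaec$efg  g

cheebha$efcg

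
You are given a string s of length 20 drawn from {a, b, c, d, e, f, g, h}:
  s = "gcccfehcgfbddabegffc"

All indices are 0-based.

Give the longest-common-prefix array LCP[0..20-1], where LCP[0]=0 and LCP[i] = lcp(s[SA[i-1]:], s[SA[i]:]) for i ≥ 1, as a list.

rank→(start, suffix):
  0 → (13, 'abegffc')
  1 → (10, 'bddabegffc')
  2 → (14, 'begffc')
  3 → (19, 'c')
  4 → (1, 'cccfehcgfbddabegffc')
  5 → (2, 'ccfehcgfbddabegffc')
  6 → (3, 'cfehcgfbddabegffc')
  7 → (7, 'cgfbddabegffc')
  8 → (12, 'dabegffc')
  9 → (11, 'ddabegffc')
  10 → (15, 'egffc')
  11 → (5, 'ehcgfbddabegffc')
  12 → (9, 'fbddabegffc')
  13 → (18, 'fc')
  14 → (4, 'fehcgfbddabegffc')
  15 → (17, 'ffc')
  16 → (0, 'gcccfehcgfbddabegffc')
  17 → (8, 'gfbddabegffc')
  18 → (16, 'gffc')
  19 → (6, 'hcgfbddabegffc')

SA = [13, 10, 14, 19, 1, 2, 3, 7, 12, 11, 15, 5, 9, 18, 4, 17, 0, 8, 16, 6]
rank  pair      lcp
   1  s[13:],s[10:]  0  ''
   2  s[10:],s[14:]  1  'b'
   3  s[14:],s[19:]  0  ''
   4  s[19:],s[1:]  1  'c'
   5  s[1:],s[2:]  2  'cc'
   6  s[2:],s[3:]  1  'c'
   7  s[3:],s[7:]  1  'c'
   8  s[7:],s[12:]  0  ''
   9  s[12:],s[11:]  1  'd'
  10  s[11:],s[15:]  0  ''
  11  s[15:],s[5:]  1  'e'
  12  s[5:],s[9:]  0  ''
  13  s[9:],s[18:]  1  'f'
  14  s[18:],s[4:]  1  'f'
  15  s[4:],s[17:]  1  'f'
  16  s[17:],s[0:]  0  ''
  17  s[0:],s[8:]  1  'g'
  18  s[8:],s[16:]  2  'gf'
  19  s[16:],s[6:]  0  ''

[0, 0, 1, 0, 1, 2, 1, 1, 0, 1, 0, 1, 0, 1, 1, 1, 0, 1, 2, 0]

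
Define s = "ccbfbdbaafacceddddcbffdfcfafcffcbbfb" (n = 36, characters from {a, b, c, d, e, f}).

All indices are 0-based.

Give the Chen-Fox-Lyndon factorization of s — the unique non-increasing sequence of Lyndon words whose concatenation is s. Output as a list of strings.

emit factor 1: 'c' (i=0, period=1)
emit factor 2: 'c' (i=1, period=1)
emit factor 3: 'bf' (i=2, period=2)
emit factor 4: 'bd' (i=4, period=2)
emit factor 5: 'b' (i=6, period=1)
emit factor 6: 'aafacceddddcbffdfcfafcffcbbfb' (i=7, period=29)

["c", "c", "bf", "bd", "b", "aafacceddddcbffdfcfafcffcbbfb"]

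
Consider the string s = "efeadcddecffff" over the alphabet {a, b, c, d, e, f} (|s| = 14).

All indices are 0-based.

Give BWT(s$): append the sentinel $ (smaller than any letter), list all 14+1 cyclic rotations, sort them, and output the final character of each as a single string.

fedeacdfd$feffc

rank  rotation         last
    0  $efeadcddecffff  f
    1  adcddecffff$efe  e
    2  cddecffff$efead  d
    3  cffff$efeadcdde  e
    4  dcddecffff$efea  a
    5  ddecffff$efeadc  c
    6  decffff$efeadcd  d
    7  eadcddecffff$ef  f
    8  ecffff$efeadcdd  d
    9  efeadcddecffff$  $
   10  f$efeadcddecfff  f
   11  feadcddecffff$e  e
   12  ff$efeadcddecff  f
   13  fff$efeadcddecf  f
   14  ffff$efeadcddec  c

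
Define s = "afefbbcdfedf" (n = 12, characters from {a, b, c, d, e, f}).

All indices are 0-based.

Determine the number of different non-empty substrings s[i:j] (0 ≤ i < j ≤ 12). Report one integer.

rank→(start, suffix):
  0 → (0, 'afefbbcdfedf')
  1 → (4, 'bbcdfedf')
  2 → (5, 'bcdfedf')
  3 → (6, 'cdfedf')
  4 → (10, 'df')
  5 → (7, 'dfedf')
  6 → (9, 'edf')
  7 → (2, 'efbbcdfedf')
  8 → (11, 'f')
  9 → (3, 'fbbcdfedf')
  10 → (8, 'fedf')
  11 → (1, 'fefbbcdfedf')

SA = [0, 4, 5, 6, 10, 7, 9, 2, 11, 3, 8, 1]
rank  pair      lcp
   1  s[0:],s[4:]  0  ''
   2  s[4:],s[5:]  1  'b'
   3  s[5:],s[6:]  0  ''
   4  s[6:],s[10:]  0  ''
   5  s[10:],s[7:]  2  'df'
   6  s[7:],s[9:]  0  ''
   7  s[9:],s[2:]  1  'e'
   8  s[2:],s[11:]  0  ''
   9  s[11:],s[3:]  1  'f'
  10  s[3:],s[8:]  1  'f'
  11  s[8:],s[1:]  2  'fe'

n(n+1)/2 = 12·13/2 = 78
Σ LCP = 0 + 0 + 1 + 0 + 0 + 2 + 0 + 1 + 0 + 1 + 1 + 2 = 8
distinct = 78 − 8 = 70

70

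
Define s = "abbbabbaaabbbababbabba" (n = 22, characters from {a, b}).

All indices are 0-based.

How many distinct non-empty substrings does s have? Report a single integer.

rank | idx | suffix
   0 |  21 | a
   1 |   7 | aaabbbababbabba
   2 |   8 | aabbbababbabba
   3 |  13 | ababbabba
   4 |  18 | abba
   5 |   4 | abbaaabbbababbabba
   6 |  15 | abbabba
   7 |   9 | abbbababbabba
   8 |   0 | abbbabbaaabbbababbabba
   9 |  20 | ba
  10 |   6 | baaabbbababbabba
  11 |  12 | bababbabba
  12 |  17 | babba
  13 |   3 | babbaaabbbababbabba
  14 |  14 | babbabba
  15 |  19 | bba
  16 |   5 | bbaaabbbababbabba
  17 |  11 | bbababbabba
  18 |  16 | bbabba
  19 |   2 | bbabbaaabbbababbabba
  20 |  10 | bbbababbabba
  21 |   1 | bbbabbaaabbbababbabba

SA = [21, 7, 8, 13, 18, 4, 15, 9, 0, 20, 6, 12, 17, 3, 14, 19, 5, 11, 16, 2, 10, 1]
[i] adj suffixes → lcp
  [1] 21/7 → 1 ('a')
  [2] 7/8 → 2 ('aa')
  [3] 8/13 → 1 ('a')
  [4] 13/18 → 2 ('ab')
  [5] 18/4 → 4 ('abba')
  [6] 4/15 → 4 ('abba')
  [7] 15/9 → 3 ('abb')
  [8] 9/0 → 6 ('abbbab')
  [9] 0/20 → 0 ('')
  [10] 20/6 → 2 ('ba')
  [11] 6/12 → 2 ('ba')
  [12] 12/17 → 3 ('bab')
  [13] 17/3 → 5 ('babba')
  [14] 3/14 → 5 ('babba')
  [15] 14/19 → 1 ('b')
  [16] 19/5 → 3 ('bba')
  [17] 5/11 → 3 ('bba')
  [18] 11/16 → 4 ('bbab')
  [19] 16/2 → 6 ('bbabba')
  [20] 2/10 → 2 ('bb')
  [21] 10/1 → 5 ('bbbab')

n(n+1)/2 = 22·23/2 = 253
Σ LCP = 0 + 1 + 2 + 1 + 2 + 4 + 4 + 3 + 6 + 0 + 2 + 2 + 3 + 5 + 5 + 1 + 3 + 3 + 4 + 6 + 2 + 5 = 64
distinct = 253 − 64 = 189

189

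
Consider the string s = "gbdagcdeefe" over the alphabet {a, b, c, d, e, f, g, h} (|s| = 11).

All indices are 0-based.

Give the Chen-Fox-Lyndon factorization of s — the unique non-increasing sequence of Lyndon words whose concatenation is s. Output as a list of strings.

emit factor 1: 'g' (i=0, period=1)
emit factor 2: 'bd' (i=1, period=2)
emit factor 3: 'agcdeefe' (i=3, period=8)

["g", "bd", "agcdeefe"]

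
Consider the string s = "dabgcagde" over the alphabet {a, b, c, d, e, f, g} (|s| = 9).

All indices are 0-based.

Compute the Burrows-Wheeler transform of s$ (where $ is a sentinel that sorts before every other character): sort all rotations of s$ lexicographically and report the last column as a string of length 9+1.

rank  rotation    last
    0  $dabgcagde  e
    1  abgcagde$d  d
    2  agde$dabgc  c
    3  bgcagde$da  a
    4  cagde$dabg  g
    5  dabgcagde$  $
    6  de$dabgcag  g
    7  e$dabgcagd  d
    8  gcagde$dab  b
    9  gde$dabgca  a

edcag$gdba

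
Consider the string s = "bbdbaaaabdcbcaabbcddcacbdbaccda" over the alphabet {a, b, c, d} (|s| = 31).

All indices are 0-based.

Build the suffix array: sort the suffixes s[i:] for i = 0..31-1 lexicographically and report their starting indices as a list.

rank→(start, suffix):
  0 → (30, 'a')
  1 → (4, 'aaaabdcbcaabbcddcacbdbaccda')
  2 → (5, 'aaabdcbcaabbcddcacbdbaccda')
  3 → (13, 'aabbcddcacbdbaccda')
  4 → (6, 'aabdcbcaabbcddcacbdbaccda')
  5 → (14, 'abbcddcacbdbaccda')
  6 → (7, 'abdcbcaabbcddcacbdbaccda')
  7 → (21, 'acbdbaccda')
  8 → (26, 'accda')
  9 → (3, 'baaaabdcbcaabbcddcacbdbaccda')
  10 → (25, 'baccda')
  11 → (15, 'bbcddcacbdbaccda')
  12 → (0, 'bbdbaaaabdcbcaabbcddcacbdbaccda')
  13 → (11, 'bcaabbcddcacbdbaccda')
  14 → (16, 'bcddcacbdbaccda')
  15 → (1, 'bdbaaaabdcbcaabbcddcacbdbaccda')
  16 → (23, 'bdbaccda')
  17 → (8, 'bdcbcaabbcddcacbdbaccda')
  18 → (12, 'caabbcddcacbdbaccda')
  19 → (20, 'cacbdbaccda')
  20 → (10, 'cbcaabbcddcacbdbaccda')
  21 → (22, 'cbdbaccda')
  22 → (27, 'ccda')
  23 → (28, 'cda')
  24 → (17, 'cddcacbdbaccda')
  25 → (29, 'da')
  26 → (2, 'dbaaaabdcbcaabbcddcacbdbaccda')
  27 → (24, 'dbaccda')
  28 → (19, 'dcacbdbaccda')
  29 → (9, 'dcbcaabbcddcacbdbaccda')
  30 → (18, 'ddcacbdbaccda')

[30, 4, 5, 13, 6, 14, 7, 21, 26, 3, 25, 15, 0, 11, 16, 1, 23, 8, 12, 20, 10, 22, 27, 28, 17, 29, 2, 24, 19, 9, 18]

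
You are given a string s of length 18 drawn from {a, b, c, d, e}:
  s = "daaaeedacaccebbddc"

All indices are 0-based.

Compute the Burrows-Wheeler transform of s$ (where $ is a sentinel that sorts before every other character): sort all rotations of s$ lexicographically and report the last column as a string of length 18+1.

cdadcaebdaac$edbcea

rank  rotation             last
    0  $daaaeedacaccebbddc  c
    1  aaaeedacaccebbddc$d  d
    2  aaeedacaccebbddc$da  a
    3  acaccebbddc$daaaeed  d
    4  accebbddc$daaaeedac  c
    5  aeedacaccebbddc$daa  a
    6  bbddc$daaaeedacacce  e
    7  bddc$daaaeedacacceb  b
    8  c$daaaeedacaccebbdd  d
    9  caccebbddc$daaaeeda  a
   10  ccebbddc$daaaeedaca  a
   11  cebbddc$daaaeedacac  c
   12  daaaeedacaccebbddc$  $
   13  dacaccebbddc$daaaee  e
   14  dc$daaaeedacaccebbd  d
   15  ddc$daaaeedacaccebb  b
   16  ebbddc$daaaeedacacc  c
   17  edacaccebbddc$daaae  e
   18  eedacaccebbddc$daaa  a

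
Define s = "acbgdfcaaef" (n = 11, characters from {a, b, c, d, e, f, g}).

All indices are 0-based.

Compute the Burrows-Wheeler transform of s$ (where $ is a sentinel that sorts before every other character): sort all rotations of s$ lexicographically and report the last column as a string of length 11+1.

fc$acfagaedb

rank  rotation      last
    0  $acbgdfcaaef  f
    1  aaef$acbgdfc  c
    2  acbgdfcaaef$  $
    3  aef$acbgdfca  a
    4  bgdfcaaef$ac  c
    5  caaef$acbgdf  f
    6  cbgdfcaaef$a  a
    7  dfcaaef$acbg  g
    8  ef$acbgdfcaa  a
    9  f$acbgdfcaae  e
   10  fcaaef$acbgd  d
   11  gdfcaaef$acb  b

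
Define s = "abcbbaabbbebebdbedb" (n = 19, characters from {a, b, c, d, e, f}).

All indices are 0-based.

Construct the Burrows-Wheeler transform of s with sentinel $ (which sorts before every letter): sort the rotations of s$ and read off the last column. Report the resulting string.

rank  rotation              last
    0  $abcbbaabbbebebdbedb  b
    1  aabbbebebdbedb$abcbb  b
    2  abbbebebdbedb$abcbba  a
    3  abcbbaabbbebebdbedb$  $
    4  b$abcbbaabbbebebdbed  d
    5  baabbbebebdbedb$abcb  b
    6  bbaabbbebebdbedb$abc  c
    7  bbbebebdbedb$abcbbaa  a
    8  bbebebdbedb$abcbbaab  b
    9  bcbbaabbbebebdbedb$a  a
   10  bdbedb$abcbbaabbbebe  e
   11  bebdbedb$abcbbaabbbe  e
   12  bebebdbedb$abcbbaabb  b
   13  bedb$abcbbaabbbebebd  d
   14  cbbaabbbebebdbedb$ab  b
   15  db$abcbbaabbbebebdbe  e
   16  dbedb$abcbbaabbbebeb  b
   17  ebdbedb$abcbbaabbbeb  b
   18  ebebdbedb$abcbbaabbb  b
   19  edb$abcbbaabbbebebdb  b

bba$dbcabaeebdbebbbb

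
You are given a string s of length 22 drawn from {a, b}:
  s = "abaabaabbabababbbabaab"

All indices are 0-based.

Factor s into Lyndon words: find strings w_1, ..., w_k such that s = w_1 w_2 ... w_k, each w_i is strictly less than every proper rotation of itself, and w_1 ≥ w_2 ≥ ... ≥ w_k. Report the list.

["ab", "aabaabbabababbbab", "aab"]

emit factor 1: 'ab' (i=0, period=2)
emit factor 2: 'aabaabbabababbbab' (i=2, period=17)
emit factor 3: 'aab' (i=19, period=3)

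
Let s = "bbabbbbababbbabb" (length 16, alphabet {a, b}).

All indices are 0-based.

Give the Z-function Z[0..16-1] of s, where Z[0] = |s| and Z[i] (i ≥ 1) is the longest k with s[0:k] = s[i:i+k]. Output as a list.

[16, 1, 0, 2, 2, 4, 1, 0, 1, 0, 2, 5, 1, 0, 2, 1]

Z[0]=16
i=1: outside box; Z[1]=1 extend→box=[1,2)
i=2: outside box; Z[2]=0
i=3: outside box; Z[3]=2 extend→box=[3,5)
i=4: min(r-i=1, Z[1]=1)=1; Z[4]=2 extend→box=[4,6)
i=5: min(r-i=1, Z[1]=1)=1; Z[5]=4 extend→box=[5,9)
i=6: min(r-i=3, Z[1]=1)=1; Z[6]=1
i=7: min(r-i=2, Z[2]=0)=0; Z[7]=0
i=8: min(r-i=1, Z[3]=2)=1; Z[8]=1
i=9: outside box; Z[9]=0
i=10: outside box; Z[10]=2 extend→box=[10,12)
i=11: min(r-i=1, Z[1]=1)=1; Z[11]=5 extend→box=[11,16)
i=12: min(r-i=4, Z[1]=1)=1; Z[12]=1
i=13: min(r-i=3, Z[2]=0)=0; Z[13]=0
i=14: min(r-i=2, Z[3]=2)=2; Z[14]=2
i=15: min(r-i=1, Z[4]=2)=1; Z[15]=1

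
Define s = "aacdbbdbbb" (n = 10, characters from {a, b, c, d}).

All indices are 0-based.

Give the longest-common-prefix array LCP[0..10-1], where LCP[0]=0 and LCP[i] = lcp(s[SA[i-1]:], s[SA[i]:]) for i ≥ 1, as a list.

rank | idx | suffix
   0 |   0 | aacdbbdbbb
   1 |   1 | acdbbdbbb
   2 |   9 | b
   3 |   8 | bb
   4 |   7 | bbb
   5 |   4 | bbdbbb
   6 |   5 | bdbbb
   7 |   2 | cdbbdbbb
   8 |   6 | dbbb
   9 |   3 | dbbdbbb

SA = [0, 1, 9, 8, 7, 4, 5, 2, 6, 3]
[i] adj suffixes → lcp
  [1] 0/1 → 1 ('a')
  [2] 1/9 → 0 ('')
  [3] 9/8 → 1 ('b')
  [4] 8/7 → 2 ('bb')
  [5] 7/4 → 2 ('bb')
  [6] 4/5 → 1 ('b')
  [7] 5/2 → 0 ('')
  [8] 2/6 → 0 ('')
  [9] 6/3 → 3 ('dbb')

[0, 1, 0, 1, 2, 2, 1, 0, 0, 3]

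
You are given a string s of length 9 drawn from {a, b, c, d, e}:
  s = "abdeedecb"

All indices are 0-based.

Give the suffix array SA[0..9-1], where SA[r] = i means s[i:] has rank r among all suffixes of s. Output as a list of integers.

sorted suffixes:
  #0 SA[0]=0  'abdeedecb'
  #1 SA[1]=8  'b'
  #2 SA[2]=1  'bdeedecb'
  #3 SA[3]=7  'cb'
  #4 SA[4]=5  'decb'
  #5 SA[5]=2  'deedecb'
  #6 SA[6]=6  'ecb'
  #7 SA[7]=4  'edecb'
  #8 SA[8]=3  'eedecb'

[0, 8, 1, 7, 5, 2, 6, 4, 3]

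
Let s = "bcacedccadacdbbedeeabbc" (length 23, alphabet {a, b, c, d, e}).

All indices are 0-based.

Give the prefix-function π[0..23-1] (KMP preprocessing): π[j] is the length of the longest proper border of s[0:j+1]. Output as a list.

π[0] = 0
j=1 s[j]='c': π[1]=0 (border '')
j=2 s[j]='a': π[2]=0 (border '')
j=3 s[j]='c': π[3]=0 (border '')
j=4 s[j]='e': π[4]=0 (border '')
j=5 s[j]='d': π[5]=0 (border '')
j=6 s[j]='c': π[6]=0 (border '')
j=7 s[j]='c': π[7]=0 (border '')
j=8 s[j]='a': π[8]=0 (border '')
j=9 s[j]='d': π[9]=0 (border '')
j=10 s[j]='a': π[10]=0 (border '')
j=11 s[j]='c': π[11]=0 (border '')
j=12 s[j]='d': π[12]=0 (border '')
j=13 s[j]='b': π[13]=1 (border 'b')
j=14 s[j]='b': k: 1→0; π[14]=1 (border 'b')
j=15 s[j]='e': k: 1→0; π[15]=0 (border '')
j=16 s[j]='d': π[16]=0 (border '')
j=17 s[j]='e': π[17]=0 (border '')
j=18 s[j]='e': π[18]=0 (border '')
j=19 s[j]='a': π[19]=0 (border '')
j=20 s[j]='b': π[20]=1 (border 'b')
j=21 s[j]='b': k: 1→0; π[21]=1 (border 'b')
j=22 s[j]='c': π[22]=2 (border 'bc')

[0, 0, 0, 0, 0, 0, 0, 0, 0, 0, 0, 0, 0, 1, 1, 0, 0, 0, 0, 0, 1, 1, 2]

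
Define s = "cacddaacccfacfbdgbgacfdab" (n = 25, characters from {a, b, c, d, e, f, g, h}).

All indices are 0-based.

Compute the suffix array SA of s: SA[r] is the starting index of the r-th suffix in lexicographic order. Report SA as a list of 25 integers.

sorted suffixes:
  #0 SA[0]=5  'aacccfacfbdgbgacfdab'
  #1 SA[1]=23  'ab'
  #2 SA[2]=6  'acccfacfbdgbgacfdab'
  #3 SA[3]=1  'acddaacccfacfbdgbgacfdab'
  #4 SA[4]=11  'acfbdgbgacfdab'
  #5 SA[5]=19  'acfdab'
  #6 SA[6]=24  'b'
  #7 SA[7]=14  'bdgbgacfdab'
  #8 SA[8]=17  'bgacfdab'
  #9 SA[9]=0  'cacddaacccfacfbdgbgacfdab'
  #10 SA[10]=7  'cccfacfbdgbgacfdab'
  #11 SA[11]=8  'ccfacfbdgbgacfdab'
  #12 SA[12]=2  'cddaacccfacfbdgbgacfdab'
  #13 SA[13]=9  'cfacfbdgbgacfdab'
  #14 SA[14]=12  'cfbdgbgacfdab'
  #15 SA[15]=20  'cfdab'
  #16 SA[16]=4  'daacccfacfbdgbgacfdab'
  #17 SA[17]=22  'dab'
  #18 SA[18]=3  'ddaacccfacfbdgbgacfdab'
  #19 SA[19]=15  'dgbgacfdab'
  #20 SA[20]=10  'facfbdgbgacfdab'
  #21 SA[21]=13  'fbdgbgacfdab'
  #22 SA[22]=21  'fdab'
  #23 SA[23]=18  'gacfdab'
  #24 SA[24]=16  'gbgacfdab'

[5, 23, 6, 1, 11, 19, 24, 14, 17, 0, 7, 8, 2, 9, 12, 20, 4, 22, 3, 15, 10, 13, 21, 18, 16]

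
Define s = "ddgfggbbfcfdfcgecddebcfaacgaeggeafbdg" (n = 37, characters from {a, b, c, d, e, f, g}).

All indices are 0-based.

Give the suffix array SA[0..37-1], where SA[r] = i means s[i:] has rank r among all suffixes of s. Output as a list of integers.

[23, 24, 27, 32, 6, 20, 34, 7, 16, 21, 9, 25, 13, 17, 0, 18, 11, 35, 1, 31, 19, 15, 28, 22, 33, 8, 12, 10, 3, 36, 26, 5, 30, 14, 2, 4, 29]

sorted suffixes:
  #0 SA[0]=23  'aacgaeggeafbdg'
  #1 SA[1]=24  'acgaeggeafbdg'
  #2 SA[2]=27  'aeggeafbdg'
  #3 SA[3]=32  'afbdg'
  #4 SA[4]=6  'bbfcfdfcgecddebcfaacgaeggeafbdg'
  #5 SA[5]=20  'bcfaacgaeggeafbdg'
  #6 SA[6]=34  'bdg'
  #7 SA[7]=7  'bfcfdfcgecddebcfaacgaeggeafbdg'
  #8 SA[8]=16  'cddebcfaacgaeggeafbdg'
  #9 SA[9]=21  'cfaacgaeggeafbdg'
  #10 SA[10]=9  'cfdfcgecddebcfaacgaeggeafbdg'
  #11 SA[11]=25  'cgaeggeafbdg'
  #12 SA[12]=13  'cgecddebcfaacgaeggeafbdg'
  #13 SA[13]=17  'ddebcfaacgaeggeafbdg'
  #14 SA[14]=0  'ddgfggbbfcfdfcgecddebcfaacgaeggeafbdg'
  #15 SA[15]=18  'debcfaacgaeggeafbdg'
  #16 SA[16]=11  'dfcgecddebcfaacgaeggeafbdg'
  #17 SA[17]=35  'dg'
  #18 SA[18]=1  'dgfggbbfcfdfcgecddebcfaacgaeggeafbdg'
  #19 SA[19]=31  'eafbdg'
  #20 SA[20]=19  'ebcfaacgaeggeafbdg'
  #21 SA[21]=15  'ecddebcfaacgaeggeafbdg'
  #22 SA[22]=28  'eggeafbdg'
  #23 SA[23]=22  'faacgaeggeafbdg'
  #24 SA[24]=33  'fbdg'
  #25 SA[25]=8  'fcfdfcgecddebcfaacgaeggeafbdg'
  #26 SA[26]=12  'fcgecddebcfaacgaeggeafbdg'
  #27 SA[27]=10  'fdfcgecddebcfaacgaeggeafbdg'
  #28 SA[28]=3  'fggbbfcfdfcgecddebcfaacgaeggeafbdg'
  #29 SA[29]=36  'g'
  #30 SA[30]=26  'gaeggeafbdg'
  #31 SA[31]=5  'gbbfcfdfcgecddebcfaacgaeggeafbdg'
  #32 SA[32]=30  'geafbdg'
  #33 SA[33]=14  'gecddebcfaacgaeggeafbdg'
  #34 SA[34]=2  'gfggbbfcfdfcgecddebcfaacgaeggeafbdg'
  #35 SA[35]=4  'ggbbfcfdfcgecddebcfaacgaeggeafbdg'
  #36 SA[36]=29  'ggeafbdg'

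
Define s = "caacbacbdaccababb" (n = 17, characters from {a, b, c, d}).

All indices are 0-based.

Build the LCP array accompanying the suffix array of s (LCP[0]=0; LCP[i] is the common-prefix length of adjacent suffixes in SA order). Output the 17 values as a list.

rank→(start, suffix):
  0 → (1, 'aacbacbdaccababb')
  1 → (12, 'ababb')
  2 → (14, 'abb')
  3 → (2, 'acbacbdaccababb')
  4 → (5, 'acbdaccababb')
  5 → (9, 'accababb')
  6 → (16, 'b')
  7 → (13, 'babb')
  8 → (4, 'bacbdaccababb')
  9 → (15, 'bb')
  10 → (7, 'bdaccababb')
  11 → (0, 'caacbacbdaccababb')
  12 → (11, 'cababb')
  13 → (3, 'cbacbdaccababb')
  14 → (6, 'cbdaccababb')
  15 → (10, 'ccababb')
  16 → (8, 'daccababb')

SA = [1, 12, 14, 2, 5, 9, 16, 13, 4, 15, 7, 0, 11, 3, 6, 10, 8]
i: (SA[i-1],SA[i]) lcp shared
  1: (1,12) 1 'a'
  2: (12,14) 2 'ab'
  3: (14,2) 1 'a'
  4: (2,5) 3 'acb'
  5: (5,9) 2 'ac'
  6: (9,16) 0 ''
  7: (16,13) 1 'b'
  8: (13,4) 2 'ba'
  9: (4,15) 1 'b'
  10: (15,7) 1 'b'
  11: (7,0) 0 ''
  12: (0,11) 2 'ca'
  13: (11,3) 1 'c'
  14: (3,6) 2 'cb'
  15: (6,10) 1 'c'
  16: (10,8) 0 ''

[0, 1, 2, 1, 3, 2, 0, 1, 2, 1, 1, 0, 2, 1, 2, 1, 0]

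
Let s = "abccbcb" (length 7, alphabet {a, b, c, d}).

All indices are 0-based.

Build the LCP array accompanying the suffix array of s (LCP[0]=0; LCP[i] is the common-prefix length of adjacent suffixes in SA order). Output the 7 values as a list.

[0, 0, 1, 2, 0, 2, 1]

rank→(start, suffix):
  0 → (0, 'abccbcb')
  1 → (6, 'b')
  2 → (4, 'bcb')
  3 → (1, 'bccbcb')
  4 → (5, 'cb')
  5 → (3, 'cbcb')
  6 → (2, 'ccbcb')

SA = [0, 6, 4, 1, 5, 3, 2]
i: (SA[i-1],SA[i]) lcp shared
  1: (0,6) 0 ''
  2: (6,4) 1 'b'
  3: (4,1) 2 'bc'
  4: (1,5) 0 ''
  5: (5,3) 2 'cb'
  6: (3,2) 1 'c'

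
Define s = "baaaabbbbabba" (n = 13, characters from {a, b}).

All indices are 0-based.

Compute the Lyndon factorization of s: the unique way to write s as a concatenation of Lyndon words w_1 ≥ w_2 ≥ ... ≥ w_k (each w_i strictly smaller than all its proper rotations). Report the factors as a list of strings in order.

emit factor 1: 'b' (i=0, period=1)
emit factor 2: 'aaaabbbbabb' (i=1, period=11)
emit factor 3: 'a' (i=12, period=1)

["b", "aaaabbbbabb", "a"]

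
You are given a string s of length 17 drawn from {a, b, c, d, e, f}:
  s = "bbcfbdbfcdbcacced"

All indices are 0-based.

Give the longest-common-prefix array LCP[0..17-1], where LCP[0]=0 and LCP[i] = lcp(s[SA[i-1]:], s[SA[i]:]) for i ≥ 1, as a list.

[0, 0, 1, 2, 1, 1, 0, 1, 1, 1, 1, 0, 1, 2, 0, 0, 1]

rank | idx | suffix
   0 |  12 | acced
   1 |   0 | bbcfbdbfcdbcacced
   2 |  10 | bcacced
   3 |   1 | bcfbdbfcdbcacced
   4 |   4 | bdbfcdbcacced
   5 |   6 | bfcdbcacced
   6 |  11 | cacced
   7 |  13 | cced
   8 |   8 | cdbcacced
   9 |  14 | ced
  10 |   2 | cfbdbfcdbcacced
  11 |  16 | d
  12 |   9 | dbcacced
  13 |   5 | dbfcdbcacced
  14 |  15 | ed
  15 |   3 | fbdbfcdbcacced
  16 |   7 | fcdbcacced

SA = [12, 0, 10, 1, 4, 6, 11, 13, 8, 14, 2, 16, 9, 5, 15, 3, 7]
[i] adj suffixes → lcp
  [1] 12/0 → 0 ('')
  [2] 0/10 → 1 ('b')
  [3] 10/1 → 2 ('bc')
  [4] 1/4 → 1 ('b')
  [5] 4/6 → 1 ('b')
  [6] 6/11 → 0 ('')
  [7] 11/13 → 1 ('c')
  [8] 13/8 → 1 ('c')
  [9] 8/14 → 1 ('c')
  [10] 14/2 → 1 ('c')
  [11] 2/16 → 0 ('')
  [12] 16/9 → 1 ('d')
  [13] 9/5 → 2 ('db')
  [14] 5/15 → 0 ('')
  [15] 15/3 → 0 ('')
  [16] 3/7 → 1 ('f')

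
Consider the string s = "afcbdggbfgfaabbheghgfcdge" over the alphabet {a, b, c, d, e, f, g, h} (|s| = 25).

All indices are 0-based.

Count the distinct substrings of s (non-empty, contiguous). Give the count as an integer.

rank→(start, suffix):
  0 → (11, 'aabbheghgfcdge')
  1 → (12, 'abbheghgfcdge')
  2 → (0, 'afcbdggbfgfaabbheghgfcdge')
  3 → (13, 'bbheghgfcdge')
  4 → (3, 'bdggbfgfaabbheghgfcdge')
  5 → (7, 'bfgfaabbheghgfcdge')
  6 → (14, 'bheghgfcdge')
  7 → (2, 'cbdggbfgfaabbheghgfcdge')
  8 → (21, 'cdge')
  9 → (22, 'dge')
  10 → (4, 'dggbfgfaabbheghgfcdge')
  11 → (24, 'e')
  12 → (16, 'eghgfcdge')
  13 → (10, 'faabbheghgfcdge')
  14 → (1, 'fcbdggbfgfaabbheghgfcdge')
  15 → (20, 'fcdge')
  16 → (8, 'fgfaabbheghgfcdge')
  17 → (6, 'gbfgfaabbheghgfcdge')
  18 → (23, 'ge')
  19 → (9, 'gfaabbheghgfcdge')
  20 → (19, 'gfcdge')
  21 → (5, 'ggbfgfaabbheghgfcdge')
  22 → (17, 'ghgfcdge')
  23 → (15, 'heghgfcdge')
  24 → (18, 'hgfcdge')

SA = [11, 12, 0, 13, 3, 7, 14, 2, 21, 22, 4, 24, 16, 10, 1, 20, 8, 6, 23, 9, 19, 5, 17, 15, 18]
rank  pair      lcp
   1  s[11:],s[12:]  1  'a'
   2  s[12:],s[0:]  1  'a'
   3  s[0:],s[13:]  0  ''
   4  s[13:],s[3:]  1  'b'
   5  s[3:],s[7:]  1  'b'
   6  s[7:],s[14:]  1  'b'
   7  s[14:],s[2:]  0  ''
   8  s[2:],s[21:]  1  'c'
   9  s[21:],s[22:]  0  ''
  10  s[22:],s[4:]  2  'dg'
  11  s[4:],s[24:]  0  ''
  12  s[24:],s[16:]  1  'e'
  13  s[16:],s[10:]  0  ''
  14  s[10:],s[1:]  1  'f'
  15  s[1:],s[20:]  2  'fc'
  16  s[20:],s[8:]  1  'f'
  17  s[8:],s[6:]  0  ''
  18  s[6:],s[23:]  1  'g'
  19  s[23:],s[9:]  1  'g'
  20  s[9:],s[19:]  2  'gf'
  21  s[19:],s[5:]  1  'g'
  22  s[5:],s[17:]  1  'g'
  23  s[17:],s[15:]  0  ''
  24  s[15:],s[18:]  1  'h'

n(n+1)/2 = 25·26/2 = 325
Σ LCP = 0 + 1 + 1 + 0 + 1 + 1 + 1 + 0 + 1 + 0 + 2 + 0 + 1 + 0 + 1 + 2 + 1 + 0 + 1 + 1 + 2 + 1 + 1 + 0 + 1 = 20
distinct = 325 − 20 = 305

305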